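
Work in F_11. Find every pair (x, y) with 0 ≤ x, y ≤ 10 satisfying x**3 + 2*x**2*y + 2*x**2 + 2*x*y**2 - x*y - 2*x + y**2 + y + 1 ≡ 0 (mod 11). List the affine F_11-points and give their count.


Affine F_11-points: {(2, 4), (2, 10), (3, 7), (3, 8), (5, 5), (8, 2), (8, 9), (9, 3), (9, 8)}; count = 9.

For each of the 121 pairs (x, y) ∈ F_11², evaluate f(x, y) mod 11. Record the zeros.
  x = 0: [0↦1, 1↦3, 2↦7, 3↦2, 4↦10, 5↦9, 6↦10, 7↦2, 8↦7, 9↦3, 10↦1]  zeros at y ∈ ∅
  x = 1: [0↦2, 1↦7, 2↦7, 3↦2, 4↦3, 5↦10, 6↦1, 7↦9, 8↦1, 9↦10, 10↦3]  zeros at y ∈ ∅
  x = 2: [0↦2, 1↦3, 2↦3, 3↦2, 4↦0, 5↦8, 6↦4, 7↦10, 8↦4, 9↦8, 10↦0]  zeros at y ∈ {4, 10}
  x = 3: [0↦7, 1↦8, 2↦1, 3↦8, 4↦7, 5↦9, 6↦3, 7↦0, 8↦0, 9↦3, 10↦9]  zeros at y ∈ {7, 8}
  x = 4: [0↦1, 1↦6, 2↦7, 3↦4, 4↦8, 5↦8, 6↦4, 7↦7, 8↦6, 9↦1, 10↦3]  zeros at y ∈ ∅
  x = 5: [0↦1, 1↦3, 2↦5, 3↦7, 4↦9, 5↦0, 6↦2, 7↦4, 8↦6, 9↦8, 10↦10]  zeros at y ∈ {5}
  x = 6: [0↦2, 1↦5, 2↦1, 3↦1, 4↦5, 5↦2, 6↦3, 7↦8, 8↦6, 9↦8, 10↦3]  zeros at y ∈ ∅
  x = 7: [0↦10, 1↦7, 2↦1, 3↦3, 4↦2, 5↦9, 6↦2, 7↦3, 8↦1, 9↦7, 10↦10]  zeros at y ∈ ∅
  x = 8: [0↦9, 1↦4, 2↦0, 3↦8, 4↦6, 5↦5, 6↦5, 7↦6, 8↦8, 9↦0, 10↦4]  zeros at y ∈ {2, 9}
  x = 9: [0↦5, 1↦2, 2↦4, 3↦0, 4↦1, 5↦7, 6↦7, 7↦1, 8↦0, 9↦4, 10↦2]  zeros at y ∈ {3, 8}
  x = 10: [0↦4, 1↦7, 2↦8, 3↦7, 4↦4, 5↦10, 6↦3, 7↦5, 8↦5, 9↦3, 10↦10]  zeros at y ∈ ∅
Collecting zeros: affine points = {(2, 4), (2, 10), (3, 7), (3, 8), (5, 5), (8, 2), (8, 9), (9, 3), (9, 8)}.
Total count |C(F_11)_aff| = 9.


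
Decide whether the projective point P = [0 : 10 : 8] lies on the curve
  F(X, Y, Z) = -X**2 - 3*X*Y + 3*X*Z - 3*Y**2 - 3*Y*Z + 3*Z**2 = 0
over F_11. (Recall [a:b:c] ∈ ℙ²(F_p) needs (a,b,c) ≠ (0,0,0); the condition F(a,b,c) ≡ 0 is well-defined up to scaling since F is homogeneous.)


F(0,10,8) ≡ 4 (mod 11); P is NOT on the curve.

Evaluate F(0, 10, 8) term-by-term (mod 11).
  -X**2 ↦ -1·0·1·1 = 0
  -3*X*Y ↦ -3·0·10·1 = 0
  3*X*Z ↦ 3·0·1·8 = 0
  -3*Y**2 ↦ -3·1·100·1 = -300
  -3*Y*Z ↦ -3·1·10·8 = -240
  3*Z**2 ↦ 3·1·1·64 = 192
Sum: F(0, 10, 8) = (0) + (0) + (0) + (-300) + (-240) + (192) = -348.
Reducing mod 11: -348 ≡ 4 (mod 11).
Since F(a, b, c) ≡ 4 ≠ 0 (mod 11), P does NOT lie on the curve.


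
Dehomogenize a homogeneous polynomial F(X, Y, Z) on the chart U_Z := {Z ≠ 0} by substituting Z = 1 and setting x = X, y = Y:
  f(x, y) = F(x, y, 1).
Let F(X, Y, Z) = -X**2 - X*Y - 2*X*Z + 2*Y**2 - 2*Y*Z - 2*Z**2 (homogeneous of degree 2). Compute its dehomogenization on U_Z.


f(x, y) = -x**2 - x*y - 2*x + 2*y**2 - 2*y - 2

On U_Z we set Z = 1. Each monomial c·X^i·Y^j·Z^k in F becomes c·x^i·y^j·1^k = c·x^i·y^j.
Substituting Z = 1: F(X, Y, 1) = -x**2 - x*y - 2*x + 2*y**2 - 2*y - 2.
Note: deg(f) ≤ deg(F) = 2; strict inequality happens when F is divisible by Z (lost terms).


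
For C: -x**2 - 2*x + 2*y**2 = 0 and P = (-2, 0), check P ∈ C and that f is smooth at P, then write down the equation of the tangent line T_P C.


Tangent line at P: 2*x + 4 = 0.

Step 1: f(-2, 0) = 0, so P lies on C.
Step 2: partial derivatives
  f_x(x, y) = -2*x - 2, f_y(x, y) = 4*y.
  f_x(P) = 2, f_y(P) = 0 (gradient nonzero, so P is smooth).
Step 3: tangent line at P: 2·(x − -2) + 0·(y − 0) = 0.
Expanding: 2*x + 4 = 0.


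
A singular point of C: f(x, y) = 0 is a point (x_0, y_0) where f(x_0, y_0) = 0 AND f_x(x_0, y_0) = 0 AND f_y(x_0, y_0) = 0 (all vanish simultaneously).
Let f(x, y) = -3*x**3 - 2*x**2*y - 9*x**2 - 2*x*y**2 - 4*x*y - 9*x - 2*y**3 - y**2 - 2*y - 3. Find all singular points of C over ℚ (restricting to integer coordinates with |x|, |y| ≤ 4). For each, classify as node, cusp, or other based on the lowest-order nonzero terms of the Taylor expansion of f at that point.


Singular points: {(-1, 0)}; classification: cusp.

Compute partial derivatives:
  f_x = -9*x**2 - 4*x*y - 18*x - 2*y**2 - 4*y - 9.
  f_y = -2*x**2 - 4*x*y - 4*x - 6*y**2 - 2*y - 2.
Scan x_0 ∈ {−4, ..., 4}. For each x_0, f_y(x_0, y) is a polynomial in y; find its integer roots y ∈ {−4, ..., 4}, then test f_x and f at those candidates.
  x = -4: f_y(-4, y) = -6*y**2 + 14*y - 18; no integer root y with |y| ≤ 4.
  x = -3: f_y(-3, y) = -6*y**2 + 10*y - 8; no integer root y with |y| ≤ 4.
  x = -2: f_y(-2, y) = -6*y**2 + 6*y - 2; no integer root y with |y| ≤ 4.
  x = -1: f_y(-1, y) = -6*y**2 + 2*y; vanishes at y ∈ {0}. (-1, 0): f_x = 0, f = 0 — SINGULAR.
  x = 0: f_y(0, y) = -6*y**2 - 2*y - 2; no integer root y with |y| ≤ 4.
  x = 1: f_y(1, y) = -6*y**2 - 6*y - 8; no integer root y with |y| ≤ 4.
  x = 2: f_y(2, y) = -6*y**2 - 10*y - 18; no integer root y with |y| ≤ 4.
  x = 3: f_y(3, y) = -6*y**2 - 14*y - 32; no integer root y with |y| ≤ 4.
  x = 4: f_y(4, y) = -6*y**2 - 18*y - 50; no integer root y with |y| ≤ 4.
Only singular point on the grid: (-1, 0).
Classify: substitute x = -1 + u, y = 0 + v and expand: f = -3*u**3 - 2*u**2*v - 2*u*v**2 - 2*v**3 + v**2.
No constant or linear terms (consistent with a singular point). Quadratic part: v**2. Cubic part: -3*u**3 - 2*u**2*v - 2*u*v**2 - 2*v**3.
The quadratic part v**2 is a perfect square, so there is a single (double) tangent line v = 0, i.e. y = 0. Restricting the cubic part to that line (v = 0) leaves -3*u**3 ≠ 0, so f is not divisible by v and the branch is v² ≈ 3*u**3 to lowest order — this is a cusp.
Classification: cusp.


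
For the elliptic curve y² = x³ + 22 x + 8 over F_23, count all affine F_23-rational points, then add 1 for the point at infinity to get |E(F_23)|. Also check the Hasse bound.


Affine points = {(0, 10), (0, 13), (1, 10), (1, 13), (3, 3), (3, 20), (5, 6), (5, 17), (8, 11), (8, 12), (10, 3), (10, 20), (14, 1), (14, 22), (18, 7), (18, 16), (21, 5), (21, 18), (22, 10), (22, 13)}; affine count = 20; |E(F_23)| = 21.

Discriminant check: Δ ∝ 4a³ + 27b² = 4·22³ + 27·8² = 4·10648 + 27·64 ≡ 22 (mod 23). Nonzero ⇒ E is nonsingular.
For each x ∈ F_23, compute rhs = x³ + 22·x + 8 mod 23, then count y ∈ F_23 with y² ≡ rhs.
  x = 0: rhs = 8, matching y values: 10, 13 (2 points).
  x = 1: rhs = 8, matching y values: 10, 13 (2 points).
  x = 2: rhs = 14, matching y values: none (0 points).
  x = 3: rhs = 9, matching y values: 3, 20 (2 points).
  x = 4: rhs = 22, matching y values: none (0 points).
  x = 5: rhs = 13, matching y values: 6, 17 (2 points).
  x = 6: rhs = 11, matching y values: none (0 points).
  x = 7: rhs = 22, matching y values: none (0 points).
  x = 8: rhs = 6, matching y values: 11, 12 (2 points).
  x = 9: rhs = 15, matching y values: none (0 points).
  x = 10: rhs = 9, matching y values: 3, 20 (2 points).
  x = 11: rhs = 17, matching y values: none (0 points).
  x = 12: rhs = 22, matching y values: none (0 points).
  x = 13: rhs = 7, matching y values: none (0 points).
  x = 14: rhs = 1, matching y values: 1, 22 (2 points).
  x = 15: rhs = 10, matching y values: none (0 points).
  x = 16: rhs = 17, matching y values: none (0 points).
  x = 17: rhs = 5, matching y values: none (0 points).
  x = 18: rhs = 3, matching y values: 7, 16 (2 points).
  x = 19: rhs = 17, matching y values: none (0 points).
  x = 20: rhs = 7, matching y values: none (0 points).
  x = 21: rhs = 2, matching y values: 5, 18 (2 points).
  x = 22: rhs = 8, matching y values: 10, 13 (2 points).
Total affine count: 20.
Full point count |E(F_23)| = 20 + 1 = 21.
Hasse bound: |21 − (23+1)| = |-3| = 3 ≤ 2√23 ≈ 9.5917 ✓.


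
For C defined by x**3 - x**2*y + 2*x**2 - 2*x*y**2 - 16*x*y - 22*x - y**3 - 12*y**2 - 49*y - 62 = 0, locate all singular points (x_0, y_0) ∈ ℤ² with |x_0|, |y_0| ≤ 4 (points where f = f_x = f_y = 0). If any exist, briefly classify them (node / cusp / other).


Singular points: {(-2, -3)}; classification: node.

Compute partial derivatives:
  f_x = 3*x**2 - 2*x*y + 4*x - 2*y**2 - 16*y - 22.
  f_y = -x**2 - 4*x*y - 16*x - 3*y**2 - 24*y - 49.
Scan x_0 ∈ {−4, ..., 4}. For each x_0, f_y(x_0, y) is a polynomial in y; find its integer roots y ∈ {−4, ..., 4}, then test f_x and f at those candidates.
  x = -4: f_y(-4, y) = -3*y**2 - 8*y - 1; no integer root y with |y| ≤ 4.
  x = -3: f_y(-3, y) = -3*y**2 - 12*y - 10; no integer root y with |y| ≤ 4.
  x = -2: f_y(-2, y) = -3*y**2 - 16*y - 21; vanishes at y ∈ {-3}. (-2, -3): f_x = 0, f = 0 — SINGULAR.
  x = -1: f_y(-1, y) = -3*y**2 - 20*y - 34; no integer root y with |y| ≤ 4.
  x = 0: f_y(0, y) = -3*y**2 - 24*y - 49; no integer root y with |y| ≤ 4.
  x = 1: f_y(1, y) = -3*y**2 - 28*y - 66; no integer root y with |y| ≤ 4.
  x = 2: f_y(2, y) = -3*y**2 - 32*y - 85; no integer root y with |y| ≤ 4.
  x = 3: f_y(3, y) = -3*y**2 - 36*y - 106; no integer root y with |y| ≤ 4.
  x = 4: f_y(4, y) = -3*y**2 - 40*y - 129; no integer root y with |y| ≤ 4.
Only singular point on the grid: (-2, -3).
Classify: substitute x = -2 + u, y = -3 + v and expand: f = u**3 - u**2*v - u**2 - 2*u*v**2 - v**3 + v**2.
No constant or linear terms (consistent with a singular point). Quadratic part: -u**2 + v**2. Cubic part: u**3 - u**2*v - 2*u*v**2 - v**3.
The quadratic part v**2 - u**2 = (v − u)(v + u) splits into two distinct linear factors, so there are two distinct tangent lines y − -3 = ±(x − -2) — this is a node (ordinary double point).
Classification: node.


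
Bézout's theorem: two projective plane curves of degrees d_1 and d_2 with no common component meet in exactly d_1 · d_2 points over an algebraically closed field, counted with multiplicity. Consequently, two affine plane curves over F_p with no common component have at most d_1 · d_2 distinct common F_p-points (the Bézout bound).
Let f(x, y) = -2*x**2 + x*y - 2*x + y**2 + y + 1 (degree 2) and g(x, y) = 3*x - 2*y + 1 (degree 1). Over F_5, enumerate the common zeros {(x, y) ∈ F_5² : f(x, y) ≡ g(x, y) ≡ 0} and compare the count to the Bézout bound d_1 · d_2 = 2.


Common zeros: {(1, 2)}; count = 1; Bézout bound = 2.

deg(f) = 2, deg(g) = 1, so Bézout bound = 2.
Scan x ∈ F_5. For each x, list the y ∈ F_5 with f(x, y) ≡ 0 and those with g(x, y) ≡ 0 (mod 5); the common zeros in that column are the intersection.
  x = 0: f ≡ 0 at y ∈ ∅; g ≡ 0 at y ∈ {3}; common: ∅.
  x = 1: f ≡ 0 at y ∈ {1, 2}; g ≡ 0 at y ∈ {2}; common: {2}.
  x = 2: f ≡ 0 at y ∈ ∅; g ≡ 0 at y ∈ {1}; common: ∅.
  x = 3: f ≡ 0 at y ∈ ∅; g ≡ 0 at y ∈ {0}; common: ∅.
  x = 4: f ≡ 0 at y ∈ {2, 3}; g ≡ 0 at y ∈ {4}; common: ∅.
Collecting: common zeros = {(1, 2)}, so the count is 1.
Comparison with the Bézout bound: 1 ≤ 2 = deg(f)·deg(g), as expected for curves with no common component (the affine F_5-count falls short of the bound because intersections may lie at infinity, over extension fields, or carry multiplicity).


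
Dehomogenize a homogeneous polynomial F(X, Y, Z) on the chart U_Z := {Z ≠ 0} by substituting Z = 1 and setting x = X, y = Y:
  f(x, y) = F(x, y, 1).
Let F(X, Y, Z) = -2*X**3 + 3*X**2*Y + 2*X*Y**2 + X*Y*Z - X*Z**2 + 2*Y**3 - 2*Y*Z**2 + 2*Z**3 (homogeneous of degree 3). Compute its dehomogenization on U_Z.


f(x, y) = -2*x**3 + 3*x**2*y + 2*x*y**2 + x*y - x + 2*y**3 - 2*y + 2

On U_Z we set Z = 1. Each monomial c·X^i·Y^j·Z^k in F becomes c·x^i·y^j·1^k = c·x^i·y^j.
Substituting Z = 1: F(X, Y, 1) = -2*x**3 + 3*x**2*y + 2*x*y**2 + x*y - x + 2*y**3 - 2*y + 2.
Note: deg(f) ≤ deg(F) = 3; strict inequality happens when F is divisible by Z (lost terms).


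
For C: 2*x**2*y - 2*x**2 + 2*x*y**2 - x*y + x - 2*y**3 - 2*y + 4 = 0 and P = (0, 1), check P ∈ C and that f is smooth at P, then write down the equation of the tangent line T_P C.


Tangent line at P: 2*x - 8*y + 8 = 0.

Step 1: f(0, 1) = 0, so P lies on C.
Step 2: partial derivatives
  f_x(x, y) = 4*x*y - 4*x + 2*y**2 - y + 1, f_y(x, y) = 2*x**2 + 4*x*y - x - 6*y**2 - 2.
  f_x(P) = 2, f_y(P) = -8 (gradient nonzero, so P is smooth).
Step 3: tangent line at P: 2·(x − 0) + -8·(y − 1) = 0.
Expanding: 2*x - 8*y + 8 = 0.


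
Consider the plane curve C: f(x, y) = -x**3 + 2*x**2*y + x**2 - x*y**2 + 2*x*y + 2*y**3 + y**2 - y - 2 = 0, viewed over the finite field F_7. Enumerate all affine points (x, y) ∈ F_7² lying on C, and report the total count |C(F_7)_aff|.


Affine F_7-points: {(0, 1), (1, 6), (2, 2), (3, 4), (5, 5), (6, 0)}; count = 6.

For each of the 49 pairs (x, y) ∈ F_7², evaluate f(x, y) mod 7. Record the zeros.
  x = 0: [0↦5, 1↦0, 2↦2, 3↦2, 4↦5, 5↦2, 6↦5]  zeros at y ∈ {1}
  x = 1: [0↦5, 1↦3, 2↦6, 3↦5, 4↦5, 5↦4, 6↦0]  zeros at y ∈ {6}
  x = 2: [0↦1, 1↦6, 2↦0, 3↦2, 4↦3, 5↦1, 6↦1]  zeros at y ∈ {2}
  x = 3: [0↦1, 1↦3, 2↦6, 3↦1, 4↦0, 5↦1, 6↦2]  zeros at y ∈ {4}
  x = 4: [0↦6, 1↦2, 2↦4, 3↦3, 4↦4, 5↦5, 6↦4]  zeros at y ∈ ∅
  x = 5: [0↦3, 1↦4, 2↦2, 3↦2, 4↦2, 5↦0, 6↦1]  zeros at y ∈ {5}
  x = 6: [0↦0, 1↦3, 2↦1, 3↦6, 4↦2, 5↦1, 6↦1]  zeros at y ∈ {0}
Collecting zeros: affine points = {(0, 1), (1, 6), (2, 2), (3, 4), (5, 5), (6, 0)}.
Total count |C(F_7)_aff| = 6.


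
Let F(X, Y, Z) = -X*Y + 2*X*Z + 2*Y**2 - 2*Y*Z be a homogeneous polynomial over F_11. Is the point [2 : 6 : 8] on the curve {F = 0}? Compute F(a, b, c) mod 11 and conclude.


F(2,6,8) ≡ 7 (mod 11); P is NOT on the curve.

Evaluate F(2, 6, 8) term-by-term (mod 11).
  -X*Y ↦ -1·2·6·1 = -12
  2*X*Z ↦ 2·2·1·8 = 32
  2*Y**2 ↦ 2·1·36·1 = 72
  -2*Y*Z ↦ -2·1·6·8 = -96
Sum: F(2, 6, 8) = (-12) + (32) + (72) + (-96) = -4.
Reducing mod 11: -4 ≡ 7 (mod 11).
Since F(a, b, c) ≡ 7 ≠ 0 (mod 11), P does NOT lie on the curve.


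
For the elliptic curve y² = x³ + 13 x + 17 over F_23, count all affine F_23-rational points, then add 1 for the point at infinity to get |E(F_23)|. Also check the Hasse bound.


Affine points = {(1, 10), (1, 13), (4, 8), (4, 15), (5, 0), (6, 9), (6, 14), (8, 9), (8, 14), (9, 9), (9, 14), (19, 4), (19, 19), (21, 11), (21, 12), (22, 7), (22, 16)}; affine count = 17; |E(F_23)| = 18.

Discriminant check: Δ ∝ 4a³ + 27b² = 4·13³ + 27·17² = 4·2197 + 27·289 ≡ 8 (mod 23). Nonzero ⇒ E is nonsingular.
For each x ∈ F_23, compute rhs = x³ + 13·x + 17 mod 23, then count y ∈ F_23 with y² ≡ rhs.
  x = 0: rhs = 17, matching y values: none (0 points).
  x = 1: rhs = 8, matching y values: 10, 13 (2 points).
  x = 2: rhs = 5, matching y values: none (0 points).
  x = 3: rhs = 14, matching y values: none (0 points).
  x = 4: rhs = 18, matching y values: 8, 15 (2 points).
  x = 5: rhs = 0, matching y values: 0 (1 points).
  x = 6: rhs = 12, matching y values: 9, 14 (2 points).
  x = 7: rhs = 14, matching y values: none (0 points).
  x = 8: rhs = 12, matching y values: 9, 14 (2 points).
  x = 9: rhs = 12, matching y values: 9, 14 (2 points).
  x = 10: rhs = 20, matching y values: none (0 points).
  x = 11: rhs = 19, matching y values: none (0 points).
  x = 12: rhs = 15, matching y values: none (0 points).
  x = 13: rhs = 14, matching y values: none (0 points).
  x = 14: rhs = 22, matching y values: none (0 points).
  x = 15: rhs = 22, matching y values: none (0 points).
  x = 16: rhs = 20, matching y values: none (0 points).
  x = 17: rhs = 22, matching y values: none (0 points).
  x = 18: rhs = 11, matching y values: none (0 points).
  x = 19: rhs = 16, matching y values: 4, 19 (2 points).
  x = 20: rhs = 20, matching y values: none (0 points).
  x = 21: rhs = 6, matching y values: 11, 12 (2 points).
  x = 22: rhs = 3, matching y values: 7, 16 (2 points).
Total affine count: 17.
Full point count |E(F_23)| = 17 + 1 = 18.
Hasse bound: |18 − (23+1)| = |-6| = 6 ≤ 2√23 ≈ 9.5917 ✓.


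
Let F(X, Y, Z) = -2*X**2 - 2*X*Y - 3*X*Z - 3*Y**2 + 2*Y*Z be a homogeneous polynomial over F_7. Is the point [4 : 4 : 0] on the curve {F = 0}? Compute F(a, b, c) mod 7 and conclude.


F(4,4,0) ≡ 0 (mod 7); P is on the curve.

Evaluate F(4, 4, 0) term-by-term (mod 7).
  -2*X**2 ↦ -2·16·1·1 = -32
  -2*X*Y ↦ -2·4·4·1 = -32
  -3*X*Z ↦ -3·4·1·0 = 0
  -3*Y**2 ↦ -3·1·16·1 = -48
  2*Y*Z ↦ 2·1·4·0 = 0
Sum: F(4, 4, 0) = (-32) + (-32) + (0) + (-48) + (0) = -112.
Reducing mod 7: -112 ≡ 0 (mod 7).
Since F(a, b, c) ≡ 0 (mod 7), P lies on the curve.


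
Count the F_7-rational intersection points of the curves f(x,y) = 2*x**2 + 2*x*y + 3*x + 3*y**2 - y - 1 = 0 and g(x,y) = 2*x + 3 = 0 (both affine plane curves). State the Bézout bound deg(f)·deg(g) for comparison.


Common zeros: {(2, 3)}; count = 1; Bézout bound = 2.

deg(f) = 2, deg(g) = 1, so Bézout bound = 2.
Scan x ∈ F_7. For each x, list the y ∈ F_7 with f(x, y) ≡ 0 and those with g(x, y) ≡ 0 (mod 7); the common zeros in that column are the intersection.
  x = 0: f ≡ 0 at y ∈ ∅; g ≡ 0 at y ∈ ∅; common: ∅.
  x = 1: f ≡ 0 at y ∈ {4, 5}; g ≡ 0 at y ∈ ∅; common: ∅.
  x = 2: f ≡ 0 at y ∈ {3}; g ≡ 0 at y ∈ {0, 1, 2, 3, 4, 5, 6}; common: {3}.
  x = 3: f ≡ 0 at y ∈ {5}; g ≡ 0 at y ∈ ∅; common: ∅.
  x = 4: f ≡ 0 at y ∈ {3, 4}; g ≡ 0 at y ∈ ∅; common: ∅.
  x = 5: f ≡ 0 at y ∈ ∅; g ≡ 0 at y ∈ ∅; common: ∅.
  x = 6: f ≡ 0 at y ∈ ∅; g ≡ 0 at y ∈ ∅; common: ∅.
Collecting: common zeros = {(2, 3)}, so the count is 1.
Comparison with the Bézout bound: 1 ≤ 2 = deg(f)·deg(g), as expected for curves with no common component (the affine F_7-count falls short of the bound because intersections may lie at infinity, over extension fields, or carry multiplicity).


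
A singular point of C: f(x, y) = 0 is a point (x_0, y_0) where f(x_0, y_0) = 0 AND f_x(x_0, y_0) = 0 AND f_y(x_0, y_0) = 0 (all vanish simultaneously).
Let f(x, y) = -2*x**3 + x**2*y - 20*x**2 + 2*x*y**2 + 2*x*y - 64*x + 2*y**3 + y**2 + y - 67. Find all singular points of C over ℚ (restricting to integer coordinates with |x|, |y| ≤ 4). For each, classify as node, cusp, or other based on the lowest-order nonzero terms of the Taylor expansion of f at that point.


Singular points: {(-3, 1)}; classification: node.

Compute partial derivatives:
  f_x = -6*x**2 + 2*x*y - 40*x + 2*y**2 + 2*y - 64.
  f_y = x**2 + 4*x*y + 2*x + 6*y**2 + 2*y + 1.
Scan x_0 ∈ {−4, ..., 4}. For each x_0, f_y(x_0, y) is a polynomial in y; find its integer roots y ∈ {−4, ..., 4}, then test f_x and f at those candidates.
  x = -4: f_y(-4, y) = 6*y**2 - 14*y + 9; no integer root y with |y| ≤ 4.
  x = -3: f_y(-3, y) = 6*y**2 - 10*y + 4; vanishes at y ∈ {1}. (-3, 1): f_x = 0, f = 0 — SINGULAR.
  x = -2: f_y(-2, y) = 6*y**2 - 6*y + 1; no integer root y with |y| ≤ 4.
  x = -1: f_y(-1, y) = 6*y**2 - 2*y; vanishes at y ∈ {0}. (-1, 0): f_x = -30 ≠ 0.
  x = 0: f_y(0, y) = 6*y**2 + 2*y + 1; no integer root y with |y| ≤ 4.
  x = 1: f_y(1, y) = 6*y**2 + 6*y + 4; no integer root y with |y| ≤ 4.
  x = 2: f_y(2, y) = 6*y**2 + 10*y + 9; no integer root y with |y| ≤ 4.
  x = 3: f_y(3, y) = 6*y**2 + 14*y + 16; no integer root y with |y| ≤ 4.
  x = 4: f_y(4, y) = 6*y**2 + 18*y + 25; no integer root y with |y| ≤ 4.
Only singular point on the grid: (-3, 1).
Classify: substitute x = -3 + u, y = 1 + v and expand: f = -2*u**3 + u**2*v - u**2 + 2*u*v**2 + 2*v**3 + v**2.
No constant or linear terms (consistent with a singular point). Quadratic part: -u**2 + v**2. Cubic part: -2*u**3 + u**2*v + 2*u*v**2 + 2*v**3.
The quadratic part v**2 - u**2 = (v − u)(v + u) splits into two distinct linear factors, so there are two distinct tangent lines y − 1 = ±(x − -3) — this is a node (ordinary double point).
Classification: node.


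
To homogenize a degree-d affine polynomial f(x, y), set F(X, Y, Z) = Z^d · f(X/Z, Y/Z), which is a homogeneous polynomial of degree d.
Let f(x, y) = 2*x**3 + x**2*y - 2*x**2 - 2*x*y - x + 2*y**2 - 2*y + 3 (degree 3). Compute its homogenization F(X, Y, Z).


F(X, Y, Z) = 2*X**3 + X**2*Y - 2*X**2*Z - 2*X*Y*Z - X*Z**2 + 2*Y**2*Z - 2*Y*Z**2 + 3*Z**3

deg(f) = 3.
Substitute x = X/Z, y = Y/Z into f, then multiply by Z^3.
  monomial 2·x^3·y^0 ↦ 2·X^3·Y^0·Z^0.
  monomial 1·x^2·y^1 ↦ 1·X^2·Y^1·Z^0.
  monomial -2·x^2·y^0 ↦ -2·X^2·Y^0·Z^1.
  monomial -2·x^1·y^1 ↦ -2·X^1·Y^1·Z^1.
  monomial -1·x^1·y^0 ↦ -1·X^1·Y^0·Z^2.
  monomial 2·x^0·y^2 ↦ 2·X^0·Y^2·Z^1.
  monomial -2·x^0·y^1 ↦ -2·X^0·Y^1·Z^2.
  monomial 3·x^0·y^0 ↦ 3·X^0·Y^0·Z^3.
Collecting: F(X, Y, Z) = 2*X**3 + X**2*Y - 2*X**2*Z - 2*X*Y*Z - X*Z**2 + 2*Y**2*Z - 2*Y*Z**2 + 3*Z**3.


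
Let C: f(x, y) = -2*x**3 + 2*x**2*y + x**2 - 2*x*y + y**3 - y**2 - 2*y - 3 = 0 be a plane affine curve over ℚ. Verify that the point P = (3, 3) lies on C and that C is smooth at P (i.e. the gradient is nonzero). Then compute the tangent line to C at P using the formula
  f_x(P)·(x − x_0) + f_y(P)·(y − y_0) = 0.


Tangent line at P: -18*x + 31*y - 39 = 0.

Step 1: f(3, 3) = 0, so P lies on C.
Step 2: partial derivatives
  f_x(x, y) = -6*x**2 + 4*x*y + 2*x - 2*y, f_y(x, y) = 2*x**2 - 2*x + 3*y**2 - 2*y - 2.
  f_x(P) = -18, f_y(P) = 31 (gradient nonzero, so P is smooth).
Step 3: tangent line at P: -18·(x − 3) + 31·(y − 3) = 0.
Expanding: -18*x + 31*y - 39 = 0.


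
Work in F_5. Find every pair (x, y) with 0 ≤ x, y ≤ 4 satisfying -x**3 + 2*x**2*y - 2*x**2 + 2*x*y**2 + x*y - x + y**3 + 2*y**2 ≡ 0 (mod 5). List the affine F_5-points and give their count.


Affine F_5-points: {(0, 0), (0, 3), (4, 0), (4, 2), (4, 3)}; count = 5.

For each of the 25 pairs (x, y) ∈ F_5², evaluate f(x, y) mod 5. Record the zeros.
  x = 0: [0↦0, 1↦3, 2↦1, 3↦0, 4↦1]  zeros at y ∈ {0, 3}
  x = 1: [0↦1, 1↦4, 2↦1, 3↦3, 4↦1]  zeros at y ∈ ∅
  x = 2: [0↦2, 1↦4, 2↦4, 3↦3, 4↦2]  zeros at y ∈ ∅
  x = 3: [0↦2, 1↦2, 2↦4, 3↦4, 4↦3]  zeros at y ∈ ∅
  x = 4: [0↦0, 1↦2, 2↦0, 3↦0, 4↦3]  zeros at y ∈ {0, 2, 3}
Collecting zeros: affine points = {(0, 0), (0, 3), (4, 0), (4, 2), (4, 3)}.
Total count |C(F_5)_aff| = 5.


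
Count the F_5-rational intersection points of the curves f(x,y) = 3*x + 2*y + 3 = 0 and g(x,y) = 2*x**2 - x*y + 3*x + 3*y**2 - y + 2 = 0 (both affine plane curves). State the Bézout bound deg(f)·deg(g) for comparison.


Common zeros: {(1, 2)}; count = 1; Bézout bound = 2.

deg(f) = 1, deg(g) = 2, so Bézout bound = 2.
Scan x ∈ F_5. For each x, list the y ∈ F_5 with f(x, y) ≡ 0 and those with g(x, y) ≡ 0 (mod 5); the common zeros in that column are the intersection.
  x = 0: f ≡ 0 at y ∈ {1}; g ≡ 0 at y ∈ ∅; common: ∅.
  x = 1: f ≡ 0 at y ∈ {2}; g ≡ 0 at y ∈ {2}; common: {2}.
  x = 2: f ≡ 0 at y ∈ {3}; g ≡ 0 at y ∈ ∅; common: ∅.
  x = 3: f ≡ 0 at y ∈ {4}; g ≡ 0 at y ∈ ∅; common: ∅.
  x = 4: f ≡ 0 at y ∈ {0}; g ≡ 0 at y ∈ ∅; common: ∅.
Collecting: common zeros = {(1, 2)}, so the count is 1.
Comparison with the Bézout bound: 1 ≤ 2 = deg(f)·deg(g), as expected for curves with no common component (the affine F_5-count falls short of the bound because intersections may lie at infinity, over extension fields, or carry multiplicity).


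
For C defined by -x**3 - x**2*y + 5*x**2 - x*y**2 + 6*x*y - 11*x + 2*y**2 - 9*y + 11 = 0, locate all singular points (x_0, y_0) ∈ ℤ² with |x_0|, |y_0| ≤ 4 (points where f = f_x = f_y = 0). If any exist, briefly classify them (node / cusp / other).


Singular points: {(1, 2)}; classification: cusp.

Compute partial derivatives:
  f_x = -3*x**2 - 2*x*y + 10*x - y**2 + 6*y - 11.
  f_y = -x**2 - 2*x*y + 6*x + 4*y - 9.
Scan x_0 ∈ {−4, ..., 4}. For each x_0, f_y(x_0, y) is a polynomial in y; find its integer roots y ∈ {−4, ..., 4}, then test f_x and f at those candidates.
  x = -4: f_y(-4, y) = 12*y - 49; no integer root y with |y| ≤ 4.
  x = -3: f_y(-3, y) = 10*y - 36; no integer root y with |y| ≤ 4.
  x = -2: f_y(-2, y) = 8*y - 25; no integer root y with |y| ≤ 4.
  x = -1: f_y(-1, y) = 6*y - 16; no integer root y with |y| ≤ 4.
  x = 0: f_y(0, y) = 4*y - 9; no integer root y with |y| ≤ 4.
  x = 1: f_y(1, y) = 2*y - 4; vanishes at y ∈ {2}. (1, 2): f_x = 0, f = 0 — SINGULAR.
  x = 2: f_y(2, y) = -1; no integer root y with |y| ≤ 4.
  x = 3: f_y(3, y) = -2*y; vanishes at y ∈ {0}. (3, 0): f_x = -8 ≠ 0.
  x = 4: f_y(4, y) = -4*y - 1; no integer root y with |y| ≤ 4.
Only singular point on the grid: (1, 2).
Classify: substitute x = 1 + u, y = 2 + v and expand: f = -u**3 - u**2*v - u*v**2 + v**2.
No constant or linear terms (consistent with a singular point). Quadratic part: v**2. Cubic part: -u**3 - u**2*v - u*v**2.
The quadratic part v**2 is a perfect square, so there is a single (double) tangent line v = 0, i.e. y = 2. Restricting the cubic part to that line (v = 0) leaves -u**3 ≠ 0, so f is not divisible by v and the branch is v² ≈ u**3 to lowest order — this is a cusp.
Classification: cusp.


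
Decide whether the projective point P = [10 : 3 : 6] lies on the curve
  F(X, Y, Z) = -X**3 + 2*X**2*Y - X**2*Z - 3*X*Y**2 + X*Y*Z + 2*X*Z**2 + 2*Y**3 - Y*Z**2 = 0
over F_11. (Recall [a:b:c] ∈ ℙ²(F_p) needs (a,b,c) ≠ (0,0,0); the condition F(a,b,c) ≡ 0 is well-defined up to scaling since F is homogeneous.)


F(10,3,6) ≡ 5 (mod 11); P is NOT on the curve.

Evaluate F(10, 3, 6) term-by-term (mod 11).
  -X**3 ↦ -1·1000·1·1 = -1000
  2*X**2*Y ↦ 2·100·3·1 = 600
  -X**2*Z ↦ -1·100·1·6 = -600
  -3*X*Y**2 ↦ -3·10·9·1 = -270
  X*Y*Z ↦ 1·10·3·6 = 180
  2*X*Z**2 ↦ 2·10·1·36 = 720
  2*Y**3 ↦ 2·1·27·1 = 54
  -Y*Z**2 ↦ -1·1·3·36 = -108
Sum: F(10, 3, 6) = (-1000) + (600) + (-600) + (-270) + (180) + (720) + (54) + (-108) = -424.
Reducing mod 11: -424 ≡ 5 (mod 11).
Since F(a, b, c) ≡ 5 ≠ 0 (mod 11), P does NOT lie on the curve.


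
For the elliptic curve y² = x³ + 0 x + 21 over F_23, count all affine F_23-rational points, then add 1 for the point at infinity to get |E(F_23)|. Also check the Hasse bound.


Affine points = {(2, 11), (2, 12), (3, 5), (3, 18), (4, 4), (4, 19), (5, 10), (5, 13), (8, 2), (8, 21), (10, 3), (10, 20), (11, 8), (11, 15), (12, 1), (12, 22), (16, 0), (17, 9), (17, 14), (19, 7), (19, 16), (21, 6), (21, 17)}; affine count = 23; |E(F_23)| = 24.

Discriminant check: Δ ∝ 4a³ + 27b² = 4·0³ + 27·21² = 4·0 + 27·441 ≡ 16 (mod 23). Nonzero ⇒ E is nonsingular.
For each x ∈ F_23, compute rhs = x³ + 0·x + 21 mod 23, then count y ∈ F_23 with y² ≡ rhs.
  x = 0: rhs = 21, matching y values: none (0 points).
  x = 1: rhs = 22, matching y values: none (0 points).
  x = 2: rhs = 6, matching y values: 11, 12 (2 points).
  x = 3: rhs = 2, matching y values: 5, 18 (2 points).
  x = 4: rhs = 16, matching y values: 4, 19 (2 points).
  x = 5: rhs = 8, matching y values: 10, 13 (2 points).
  x = 6: rhs = 7, matching y values: none (0 points).
  x = 7: rhs = 19, matching y values: none (0 points).
  x = 8: rhs = 4, matching y values: 2, 21 (2 points).
  x = 9: rhs = 14, matching y values: none (0 points).
  x = 10: rhs = 9, matching y values: 3, 20 (2 points).
  x = 11: rhs = 18, matching y values: 8, 15 (2 points).
  x = 12: rhs = 1, matching y values: 1, 22 (2 points).
  x = 13: rhs = 10, matching y values: none (0 points).
  x = 14: rhs = 5, matching y values: none (0 points).
  x = 15: rhs = 15, matching y values: none (0 points).
  x = 16: rhs = 0, matching y values: 0 (1 points).
  x = 17: rhs = 12, matching y values: 9, 14 (2 points).
  x = 18: rhs = 11, matching y values: none (0 points).
  x = 19: rhs = 3, matching y values: 7, 16 (2 points).
  x = 20: rhs = 17, matching y values: none (0 points).
  x = 21: rhs = 13, matching y values: 6, 17 (2 points).
  x = 22: rhs = 20, matching y values: none (0 points).
Total affine count: 23.
Full point count |E(F_23)| = 23 + 1 = 24.
Hasse bound: |24 − (23+1)| = |0| = 0 ≤ 2√23 ≈ 9.5917 ✓.


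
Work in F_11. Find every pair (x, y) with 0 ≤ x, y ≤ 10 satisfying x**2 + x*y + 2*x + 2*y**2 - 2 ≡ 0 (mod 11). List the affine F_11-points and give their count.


Affine F_11-points: {(0, 1), (0, 10), (1, 2), (1, 3), (2, 5), (3, 7), (3, 8), (4, 0), (4, 9), (5, 0), (5, 3), (6, 2), (6, 6), (7, 4), (7, 9), (8, 1), (8, 6), (9, 4), (9, 8), (10, 7), (10, 10)}; count = 21.

For each of the 121 pairs (x, y) ∈ F_11², evaluate f(x, y) mod 11. Record the zeros.
  x = 0: [0↦9, 1↦0, 2↦6, 3↦5, 4↦8, 5↦4, 6↦4, 7↦8, 8↦5, 9↦6, 10↦0]  zeros at y ∈ {1, 10}
  x = 1: [0↦1, 1↦4, 2↦0, 3↦0, 4↦4, 5↦1, 6↦2, 7↦7, 8↦5, 9↦7, 10↦2]  zeros at y ∈ {2, 3}
  x = 2: [0↦6, 1↦10, 2↦7, 3↦8, 4↦2, 5↦0, 6↦2, 7↦8, 8↦7, 9↦10, 10↦6]  zeros at y ∈ {5}
  x = 3: [0↦2, 1↦7, 2↦5, 3↦7, 4↦2, 5↦1, 6↦4, 7↦0, 8↦0, 9↦4, 10↦1]  zeros at y ∈ {7, 8}
  x = 4: [0↦0, 1↦6, 2↦5, 3↦8, 4↦4, 5↦4, 6↦8, 7↦5, 8↦6, 9↦0, 10↦9]  zeros at y ∈ {0, 9}
  x = 5: [0↦0, 1↦7, 2↦7, 3↦0, 4↦8, 5↦9, 6↦3, 7↦1, 8↦3, 9↦9, 10↦8]  zeros at y ∈ {0, 3}
  x = 6: [0↦2, 1↦10, 2↦0, 3↦5, 4↦3, 5↦5, 6↦0, 7↦10, 8↦2, 9↦9, 10↦9]  zeros at y ∈ {2, 6}
  x = 7: [0↦6, 1↦4, 2↦6, 3↦1, 4↦0, 5↦3, 6↦10, 7↦10, 8↦3, 9↦0, 10↦1]  zeros at y ∈ {4, 9}
  x = 8: [0↦1, 1↦0, 2↦3, 3↦10, 4↦10, 5↦3, 6↦0, 7↦1, 8↦6, 9↦4, 10↦6]  zeros at y ∈ {1, 6}
  x = 9: [0↦9, 1↦9, 2↦2, 3↦10, 4↦0, 5↦5, 6↦3, 7↦5, 8↦0, 9↦10, 10↦2]  zeros at y ∈ {4, 8}
  x = 10: [0↦8, 1↦9, 2↦3, 3↦1, 4↦3, 5↦9, 6↦8, 7↦0, 8↦7, 9↦7, 10↦0]  zeros at y ∈ {7, 10}
Collecting zeros: affine points = {(0, 1), (0, 10), (1, 2), (1, 3), (2, 5), (3, 7), (3, 8), (4, 0), (4, 9), (5, 0), (5, 3), (6, 2), (6, 6), (7, 4), (7, 9), (8, 1), (8, 6), (9, 4), (9, 8), (10, 7), (10, 10)}.
Total count |C(F_11)_aff| = 21.


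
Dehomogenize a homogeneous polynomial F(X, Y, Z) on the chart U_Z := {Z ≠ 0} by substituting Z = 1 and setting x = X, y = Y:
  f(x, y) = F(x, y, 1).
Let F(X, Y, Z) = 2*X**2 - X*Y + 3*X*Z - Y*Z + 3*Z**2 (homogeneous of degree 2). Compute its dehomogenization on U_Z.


f(x, y) = 2*x**2 - x*y + 3*x - y + 3

On U_Z we set Z = 1. Each monomial c·X^i·Y^j·Z^k in F becomes c·x^i·y^j·1^k = c·x^i·y^j.
Substituting Z = 1: F(X, Y, 1) = 2*x**2 - x*y + 3*x - y + 3.
Note: deg(f) ≤ deg(F) = 2; strict inequality happens when F is divisible by Z (lost terms).


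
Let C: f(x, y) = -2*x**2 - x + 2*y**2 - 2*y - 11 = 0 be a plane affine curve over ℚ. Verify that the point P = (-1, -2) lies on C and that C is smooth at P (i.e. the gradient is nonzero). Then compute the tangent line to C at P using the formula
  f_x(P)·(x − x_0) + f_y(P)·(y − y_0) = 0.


Tangent line at P: 3*x - 10*y - 17 = 0.

Step 1: f(-1, -2) = 0, so P lies on C.
Step 2: partial derivatives
  f_x(x, y) = -4*x - 1, f_y(x, y) = 4*y - 2.
  f_x(P) = 3, f_y(P) = -10 (gradient nonzero, so P is smooth).
Step 3: tangent line at P: 3·(x − -1) + -10·(y − -2) = 0.
Expanding: 3*x - 10*y - 17 = 0.


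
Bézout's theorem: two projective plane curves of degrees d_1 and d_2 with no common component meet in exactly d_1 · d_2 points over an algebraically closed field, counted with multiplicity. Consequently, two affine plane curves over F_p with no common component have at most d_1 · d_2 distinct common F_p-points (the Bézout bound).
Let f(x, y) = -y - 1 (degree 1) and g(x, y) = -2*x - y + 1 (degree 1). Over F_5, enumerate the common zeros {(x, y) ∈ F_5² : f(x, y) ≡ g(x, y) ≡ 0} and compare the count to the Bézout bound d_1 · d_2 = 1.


Common zeros: {(1, 4)}; count = 1; Bézout bound = 1.

deg(f) = 1, deg(g) = 1, so Bézout bound = 1.
Scan x ∈ F_5. For each x, list the y ∈ F_5 with f(x, y) ≡ 0 and those with g(x, y) ≡ 0 (mod 5); the common zeros in that column are the intersection.
  x = 0: f ≡ 0 at y ∈ {4}; g ≡ 0 at y ∈ {1}; common: ∅.
  x = 1: f ≡ 0 at y ∈ {4}; g ≡ 0 at y ∈ {4}; common: {4}.
  x = 2: f ≡ 0 at y ∈ {4}; g ≡ 0 at y ∈ {2}; common: ∅.
  x = 3: f ≡ 0 at y ∈ {4}; g ≡ 0 at y ∈ {0}; common: ∅.
  x = 4: f ≡ 0 at y ∈ {4}; g ≡ 0 at y ∈ {3}; common: ∅.
Collecting: common zeros = {(1, 4)}, so the count is 1.
Comparison with the Bézout bound: 1 ≤ 1 = deg(f)·deg(g), as expected for curves with no common component (the bound is attained).


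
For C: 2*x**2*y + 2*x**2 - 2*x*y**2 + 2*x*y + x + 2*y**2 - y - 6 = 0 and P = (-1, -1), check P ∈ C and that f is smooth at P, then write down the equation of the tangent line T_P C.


Tangent line at P: -3*x - 9*y - 12 = 0.

Step 1: f(-1, -1) = 0, so P lies on C.
Step 2: partial derivatives
  f_x(x, y) = 4*x*y + 4*x - 2*y**2 + 2*y + 1, f_y(x, y) = 2*x**2 - 4*x*y + 2*x + 4*y - 1.
  f_x(P) = -3, f_y(P) = -9 (gradient nonzero, so P is smooth).
Step 3: tangent line at P: -3·(x − -1) + -9·(y − -1) = 0.
Expanding: -3*x - 9*y - 12 = 0.


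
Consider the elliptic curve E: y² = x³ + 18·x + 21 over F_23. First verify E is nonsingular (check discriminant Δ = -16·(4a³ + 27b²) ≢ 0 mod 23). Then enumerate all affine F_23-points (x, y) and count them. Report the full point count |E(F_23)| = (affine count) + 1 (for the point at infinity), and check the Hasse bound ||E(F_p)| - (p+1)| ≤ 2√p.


Affine points = {(5, 11), (5, 12), (6, 0), (11, 3), (11, 20), (14, 2), (14, 21), (15, 3), (15, 20), (16, 9), (16, 14), (18, 6), (18, 17), (19, 0), (20, 3), (20, 20), (21, 0), (22, 5), (22, 18)}; affine count = 19; |E(F_23)| = 20.

Discriminant check: Δ ∝ 4a³ + 27b² = 4·18³ + 27·21² = 4·5832 + 27·441 ≡ 22 (mod 23). Nonzero ⇒ E is nonsingular.
For each x ∈ F_23, compute rhs = x³ + 18·x + 21 mod 23, then count y ∈ F_23 with y² ≡ rhs.
  x = 0: rhs = 21, matching y values: none (0 points).
  x = 1: rhs = 17, matching y values: none (0 points).
  x = 2: rhs = 19, matching y values: none (0 points).
  x = 3: rhs = 10, matching y values: none (0 points).
  x = 4: rhs = 19, matching y values: none (0 points).
  x = 5: rhs = 6, matching y values: 11, 12 (2 points).
  x = 6: rhs = 0, matching y values: 0 (1 points).
  x = 7: rhs = 7, matching y values: none (0 points).
  x = 8: rhs = 10, matching y values: none (0 points).
  x = 9: rhs = 15, matching y values: none (0 points).
  x = 10: rhs = 5, matching y values: none (0 points).
  x = 11: rhs = 9, matching y values: 3, 20 (2 points).
  x = 12: rhs = 10, matching y values: none (0 points).
  x = 13: rhs = 14, matching y values: none (0 points).
  x = 14: rhs = 4, matching y values: 2, 21 (2 points).
  x = 15: rhs = 9, matching y values: 3, 20 (2 points).
  x = 16: rhs = 12, matching y values: 9, 14 (2 points).
  x = 17: rhs = 19, matching y values: none (0 points).
  x = 18: rhs = 13, matching y values: 6, 17 (2 points).
  x = 19: rhs = 0, matching y values: 0 (1 points).
  x = 20: rhs = 9, matching y values: 3, 20 (2 points).
  x = 21: rhs = 0, matching y values: 0 (1 points).
  x = 22: rhs = 2, matching y values: 5, 18 (2 points).
Total affine count: 19.
Full point count |E(F_23)| = 19 + 1 = 20.
Hasse bound: |20 − (23+1)| = |-4| = 4 ≤ 2√23 ≈ 9.5917 ✓.


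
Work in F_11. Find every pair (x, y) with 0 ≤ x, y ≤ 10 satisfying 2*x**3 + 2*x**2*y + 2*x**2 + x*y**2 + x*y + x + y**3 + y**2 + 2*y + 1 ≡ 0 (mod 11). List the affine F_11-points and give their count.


Affine F_11-points: {(0, 7), (1, 3), (2, 4), (4, 0), (4, 1), (4, 5), (5, 7), (7, 0), (8, 1), (8, 3), (8, 9), (9, 2), (9, 3), (9, 7), (10, 0)}; count = 15.

For each of the 121 pairs (x, y) ∈ F_11², evaluate f(x, y) mod 11. Record the zeros.
  x = 0: [0↦1, 1↦5, 2↦6, 3↦10, 4↦1, 5↦7, 6↦1, 7↦0, 8↦10, 9↦4, 10↦10]  zeros at y ∈ {7}
  x = 1: [0↦6, 1↦3, 2↦10, 3↦0, 4↦1, 5↦8, 6↦5, 7↦9, 8↦4, 9↦7, 10↦2]  zeros at y ∈ {3}
  x = 2: [0↦5, 1↦10, 2↦5, 3↦7, 4↦0, 5↦1, 6↦5, 7↦7, 8↦2, 9↦7, 10↦6]  zeros at y ∈ {4}
  x = 3: [0↦10, 1↦5, 2↦3, 3↦10, 4↦10, 5↦9, 6↦2, 7↦6, 8↦5, 9↦5, 10↦1]  zeros at y ∈ ∅
  x = 4: [0↦0, 1↦0, 2↦5, 3↦10, 4↦10, 5↦0, 6↦8, 7↦7, 8↦3, 9↦2, 10↦10]  zeros at y ∈ {0, 1, 5}
  x = 5: [0↦9, 1↦7, 2↦1, 3↦8, 4↦1, 5↦8, 6↦2, 7↦0, 8↦8, 9↦10, 10↦1]  zeros at y ∈ {7}
  x = 6: [0↦5, 1↦5, 2↦3, 3↦5, 4↦6, 5↦1, 6↦7, 7↦8, 8↦10, 9↦8, 10↦8]  zeros at y ∈ ∅
  x = 7: [0↦0, 1↦6, 2↦1, 3↦2, 4↦4, 5↦2, 6↦2, 7↦10, 8↦10, 9↦8, 10↦10]  zeros at y ∈ {0}
  x = 8: [0↦6, 1↦0, 2↦7, 3↦0, 4↦7, 5↦1, 6↦10, 7↦7, 8↦9, 9↦0, 10↦8]  zeros at y ∈ {1, 3, 9}
  x = 9: [0↦2, 1↦10, 2↦0, 3↦0, 4↦5, 5↦10, 6↦10, 7↦0, 8↦8, 9↦7, 10↦3]  zeros at y ∈ {2, 3, 7}
  x = 10: [0↦0, 1↦4, 2↦3, 3↦3, 4↦10, 5↦8, 6↦3, 7↦1, 8↦8, 9↦8, 10↦7]  zeros at y ∈ {0}
Collecting zeros: affine points = {(0, 7), (1, 3), (2, 4), (4, 0), (4, 1), (4, 5), (5, 7), (7, 0), (8, 1), (8, 3), (8, 9), (9, 2), (9, 3), (9, 7), (10, 0)}.
Total count |C(F_11)_aff| = 15.


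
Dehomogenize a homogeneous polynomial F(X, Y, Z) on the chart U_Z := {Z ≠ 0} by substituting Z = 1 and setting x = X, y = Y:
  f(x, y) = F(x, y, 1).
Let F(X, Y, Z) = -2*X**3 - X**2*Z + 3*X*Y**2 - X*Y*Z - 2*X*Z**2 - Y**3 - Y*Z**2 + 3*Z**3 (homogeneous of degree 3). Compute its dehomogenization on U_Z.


f(x, y) = -2*x**3 - x**2 + 3*x*y**2 - x*y - 2*x - y**3 - y + 3

On U_Z we set Z = 1. Each monomial c·X^i·Y^j·Z^k in F becomes c·x^i·y^j·1^k = c·x^i·y^j.
Substituting Z = 1: F(X, Y, 1) = -2*x**3 - x**2 + 3*x*y**2 - x*y - 2*x - y**3 - y + 3.
Note: deg(f) ≤ deg(F) = 3; strict inequality happens when F is divisible by Z (lost terms).


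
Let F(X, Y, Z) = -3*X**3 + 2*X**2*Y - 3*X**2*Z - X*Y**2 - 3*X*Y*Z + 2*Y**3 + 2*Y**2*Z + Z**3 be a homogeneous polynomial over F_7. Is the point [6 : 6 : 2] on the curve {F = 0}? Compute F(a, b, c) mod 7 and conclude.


F(6,6,2) ≡ 0 (mod 7); P is on the curve.

Evaluate F(6, 6, 2) term-by-term (mod 7).
  -3*X**3 ↦ -3·216·1·1 = -648
  2*X**2*Y ↦ 2·36·6·1 = 432
  -3*X**2*Z ↦ -3·36·1·2 = -216
  -X*Y**2 ↦ -1·6·36·1 = -216
  -3*X*Y*Z ↦ -3·6·6·2 = -216
  2*Y**3 ↦ 2·1·216·1 = 432
  2*Y**2*Z ↦ 2·1·36·2 = 144
  Z**3 ↦ 1·1·1·8 = 8
Sum: F(6, 6, 2) = (-648) + (432) + (-216) + (-216) + (-216) + (432) + (144) + (8) = -280.
Reducing mod 7: -280 ≡ 0 (mod 7).
Since F(a, b, c) ≡ 0 (mod 7), P lies on the curve.


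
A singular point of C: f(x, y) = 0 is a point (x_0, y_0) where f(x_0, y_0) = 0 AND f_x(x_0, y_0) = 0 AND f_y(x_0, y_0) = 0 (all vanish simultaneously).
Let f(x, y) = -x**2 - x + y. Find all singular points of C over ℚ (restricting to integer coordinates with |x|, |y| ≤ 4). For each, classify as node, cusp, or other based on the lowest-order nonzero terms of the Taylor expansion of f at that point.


No singular points in the scanned grid; C is smooth there.

Compute partial derivatives:
  f_x = -2*x - 1.
  f_y = 1.
f_y = 1 is a nonzero constant, so f_y never vanishes: no point (x, y) can satisfy f = f_x = f_y = 0. In particular no (x, y) ∈ {−4, ..., 4}² is singular; the curve is smooth.


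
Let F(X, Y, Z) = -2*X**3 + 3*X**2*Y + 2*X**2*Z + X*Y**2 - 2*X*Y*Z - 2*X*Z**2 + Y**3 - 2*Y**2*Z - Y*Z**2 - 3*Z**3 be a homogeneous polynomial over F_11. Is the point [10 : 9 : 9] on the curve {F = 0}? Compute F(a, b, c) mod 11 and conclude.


F(10,9,9) ≡ 0 (mod 11); P is on the curve.

Evaluate F(10, 9, 9) term-by-term (mod 11).
  -2*X**3 ↦ -2·1000·1·1 = -2000
  3*X**2*Y ↦ 3·100·9·1 = 2700
  2*X**2*Z ↦ 2·100·1·9 = 1800
  X*Y**2 ↦ 1·10·81·1 = 810
  -2*X*Y*Z ↦ -2·10·9·9 = -1620
  -2*X*Z**2 ↦ -2·10·1·81 = -1620
  Y**3 ↦ 1·1·729·1 = 729
  -2*Y**2*Z ↦ -2·1·81·9 = -1458
  -Y*Z**2 ↦ -1·1·9·81 = -729
  -3*Z**3 ↦ -3·1·1·729 = -2187
Sum: F(10, 9, 9) = (-2000) + (2700) + (1800) + (810) + (-1620) + (-1620) + (729) + (-1458) + (-729) + (-2187) = -3575.
Reducing mod 11: -3575 ≡ 0 (mod 11).
Since F(a, b, c) ≡ 0 (mod 11), P lies on the curve.


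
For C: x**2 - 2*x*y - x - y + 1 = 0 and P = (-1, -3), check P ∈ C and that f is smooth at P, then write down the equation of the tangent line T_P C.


Tangent line at P: 3*x + y + 6 = 0.

Step 1: f(-1, -3) = 0, so P lies on C.
Step 2: partial derivatives
  f_x(x, y) = 2*x - 2*y - 1, f_y(x, y) = -2*x - 1.
  f_x(P) = 3, f_y(P) = 1 (gradient nonzero, so P is smooth).
Step 3: tangent line at P: 3·(x − -1) + 1·(y − -3) = 0.
Expanding: 3*x + y + 6 = 0.
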